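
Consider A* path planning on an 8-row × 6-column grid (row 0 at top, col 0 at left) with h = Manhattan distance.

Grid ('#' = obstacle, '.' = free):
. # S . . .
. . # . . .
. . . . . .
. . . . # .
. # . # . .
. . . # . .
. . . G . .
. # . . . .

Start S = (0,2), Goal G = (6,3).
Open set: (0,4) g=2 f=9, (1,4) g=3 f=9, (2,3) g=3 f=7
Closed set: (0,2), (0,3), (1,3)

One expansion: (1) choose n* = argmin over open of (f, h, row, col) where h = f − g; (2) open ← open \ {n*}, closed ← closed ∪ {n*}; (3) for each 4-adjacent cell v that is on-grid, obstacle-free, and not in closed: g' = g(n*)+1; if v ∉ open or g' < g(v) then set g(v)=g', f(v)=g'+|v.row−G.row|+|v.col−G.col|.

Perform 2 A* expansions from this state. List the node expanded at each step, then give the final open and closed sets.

step 1: expand (2,3) (f=7, h=4) → closed; open now [(0,4) g=2 f=9, (1,4) g=3 f=9, (2,2) g=4 f=9, (2,4) g=4 f=9, (3,3) g=4 f=7]
step 2: expand (3,3) (f=7, h=3) → closed; open now [(0,4) g=2 f=9, (1,4) g=3 f=9, (2,2) g=4 f=9, (2,4) g=4 f=9, (3,2) g=5 f=9]

order=[(2,3) → (3,3)]; open=[(0,4) g=2 f=9, (1,4) g=3 f=9, (2,2) g=4 f=9, (2,4) g=4 f=9, (3,2) g=5 f=9]; closed=[(0,2), (0,3), (1,3), (2,3), (3,3)]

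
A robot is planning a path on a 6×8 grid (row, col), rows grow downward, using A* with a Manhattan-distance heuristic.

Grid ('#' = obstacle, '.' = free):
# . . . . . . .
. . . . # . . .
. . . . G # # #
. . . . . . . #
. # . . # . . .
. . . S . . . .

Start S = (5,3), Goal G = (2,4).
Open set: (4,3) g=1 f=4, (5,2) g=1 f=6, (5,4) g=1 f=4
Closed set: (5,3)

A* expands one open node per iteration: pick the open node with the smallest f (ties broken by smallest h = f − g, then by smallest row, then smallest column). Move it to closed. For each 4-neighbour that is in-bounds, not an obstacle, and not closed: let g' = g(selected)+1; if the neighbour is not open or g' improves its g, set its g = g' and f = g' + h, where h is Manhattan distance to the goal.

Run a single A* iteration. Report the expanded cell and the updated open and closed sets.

expanded=(4,3); open=[(3,3) g=2 f=4, (4,2) g=2 f=6, (5,2) g=1 f=6, (5,4) g=1 f=4]; closed=[(4,3), (5,3)]

step 1: expand (4,3) (f=4, h=3) → closed; open now [(3,3) g=2 f=4, (4,2) g=2 f=6, (5,2) g=1 f=6, (5,4) g=1 f=4]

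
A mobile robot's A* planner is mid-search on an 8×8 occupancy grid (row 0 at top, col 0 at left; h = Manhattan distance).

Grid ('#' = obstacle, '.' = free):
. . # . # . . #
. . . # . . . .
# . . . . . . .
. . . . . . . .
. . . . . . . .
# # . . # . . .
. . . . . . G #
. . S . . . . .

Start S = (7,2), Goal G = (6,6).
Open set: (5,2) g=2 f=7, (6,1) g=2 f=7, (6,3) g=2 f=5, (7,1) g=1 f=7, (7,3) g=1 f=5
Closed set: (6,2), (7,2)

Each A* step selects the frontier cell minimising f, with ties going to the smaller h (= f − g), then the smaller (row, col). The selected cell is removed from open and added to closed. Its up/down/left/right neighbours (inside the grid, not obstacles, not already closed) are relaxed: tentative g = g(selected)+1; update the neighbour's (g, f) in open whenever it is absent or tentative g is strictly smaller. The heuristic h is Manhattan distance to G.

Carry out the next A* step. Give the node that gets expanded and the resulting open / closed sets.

expanded=(6,3); open=[(5,2) g=2 f=7, (5,3) g=3 f=7, (6,1) g=2 f=7, (6,4) g=3 f=5, (7,1) g=1 f=7, (7,3) g=1 f=5]; closed=[(6,2), (6,3), (7,2)]

step 1: expand (6,3) (f=5, h=3) → closed; open now [(5,2) g=2 f=7, (5,3) g=3 f=7, (6,1) g=2 f=7, (6,4) g=3 f=5, (7,1) g=1 f=7, (7,3) g=1 f=5]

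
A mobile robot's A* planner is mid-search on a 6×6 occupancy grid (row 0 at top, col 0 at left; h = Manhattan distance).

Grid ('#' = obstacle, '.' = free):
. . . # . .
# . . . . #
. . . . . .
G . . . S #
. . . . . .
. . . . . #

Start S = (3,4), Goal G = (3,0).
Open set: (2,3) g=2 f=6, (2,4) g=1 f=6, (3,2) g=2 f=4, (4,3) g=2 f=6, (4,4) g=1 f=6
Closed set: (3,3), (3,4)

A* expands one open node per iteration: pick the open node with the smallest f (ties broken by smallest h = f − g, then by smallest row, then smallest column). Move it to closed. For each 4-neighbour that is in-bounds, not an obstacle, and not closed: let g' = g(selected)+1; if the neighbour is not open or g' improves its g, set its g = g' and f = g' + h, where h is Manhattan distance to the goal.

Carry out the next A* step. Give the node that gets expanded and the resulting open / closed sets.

expanded=(3,2); open=[(2,2) g=3 f=6, (2,3) g=2 f=6, (2,4) g=1 f=6, (3,1) g=3 f=4, (4,2) g=3 f=6, (4,3) g=2 f=6, (4,4) g=1 f=6]; closed=[(3,2), (3,3), (3,4)]

step 1: expand (3,2) (f=4, h=2) → closed; open now [(2,2) g=3 f=6, (2,3) g=2 f=6, (2,4) g=1 f=6, (3,1) g=3 f=4, (4,2) g=3 f=6, (4,3) g=2 f=6, (4,4) g=1 f=6]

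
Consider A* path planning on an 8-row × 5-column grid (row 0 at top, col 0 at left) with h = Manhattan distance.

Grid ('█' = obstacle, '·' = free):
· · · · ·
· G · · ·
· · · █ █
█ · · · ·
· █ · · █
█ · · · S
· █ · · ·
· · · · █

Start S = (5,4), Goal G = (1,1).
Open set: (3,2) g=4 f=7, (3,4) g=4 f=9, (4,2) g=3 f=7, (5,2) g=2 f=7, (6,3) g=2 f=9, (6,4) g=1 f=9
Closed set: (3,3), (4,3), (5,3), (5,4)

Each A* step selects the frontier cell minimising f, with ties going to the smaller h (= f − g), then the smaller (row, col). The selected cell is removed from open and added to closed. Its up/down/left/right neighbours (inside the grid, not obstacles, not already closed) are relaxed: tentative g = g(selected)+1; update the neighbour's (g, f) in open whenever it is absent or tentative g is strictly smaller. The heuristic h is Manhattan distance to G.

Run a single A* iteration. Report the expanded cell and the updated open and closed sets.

step 1: expand (3,2) (f=7, h=3) → closed; open now [(2,2) g=5 f=7, (3,1) g=5 f=7, (3,4) g=4 f=9, (4,2) g=3 f=7, (5,2) g=2 f=7, (6,3) g=2 f=9, (6,4) g=1 f=9]

expanded=(3,2); open=[(2,2) g=5 f=7, (3,1) g=5 f=7, (3,4) g=4 f=9, (4,2) g=3 f=7, (5,2) g=2 f=7, (6,3) g=2 f=9, (6,4) g=1 f=9]; closed=[(3,2), (3,3), (4,3), (5,3), (5,4)]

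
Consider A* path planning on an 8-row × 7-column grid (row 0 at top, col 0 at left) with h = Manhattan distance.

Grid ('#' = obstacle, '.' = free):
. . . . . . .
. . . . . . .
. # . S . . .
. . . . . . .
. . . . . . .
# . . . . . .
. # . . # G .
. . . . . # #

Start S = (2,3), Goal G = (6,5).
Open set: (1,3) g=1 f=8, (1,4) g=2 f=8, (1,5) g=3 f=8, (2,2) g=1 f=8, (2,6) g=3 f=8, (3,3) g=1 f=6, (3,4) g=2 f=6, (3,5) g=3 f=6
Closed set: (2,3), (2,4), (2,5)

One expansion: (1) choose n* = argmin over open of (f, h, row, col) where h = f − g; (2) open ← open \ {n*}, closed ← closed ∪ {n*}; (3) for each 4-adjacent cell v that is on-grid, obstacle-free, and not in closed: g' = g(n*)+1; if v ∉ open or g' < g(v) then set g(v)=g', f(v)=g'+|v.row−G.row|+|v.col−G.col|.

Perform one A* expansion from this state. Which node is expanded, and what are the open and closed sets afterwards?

step 1: expand (3,5) (f=6, h=3) → closed; open now [(1,3) g=1 f=8, (1,4) g=2 f=8, (1,5) g=3 f=8, (2,2) g=1 f=8, (2,6) g=3 f=8, (3,3) g=1 f=6, (3,4) g=2 f=6, (3,6) g=4 f=8, (4,5) g=4 f=6]

expanded=(3,5); open=[(1,3) g=1 f=8, (1,4) g=2 f=8, (1,5) g=3 f=8, (2,2) g=1 f=8, (2,6) g=3 f=8, (3,3) g=1 f=6, (3,4) g=2 f=6, (3,6) g=4 f=8, (4,5) g=4 f=6]; closed=[(2,3), (2,4), (2,5), (3,5)]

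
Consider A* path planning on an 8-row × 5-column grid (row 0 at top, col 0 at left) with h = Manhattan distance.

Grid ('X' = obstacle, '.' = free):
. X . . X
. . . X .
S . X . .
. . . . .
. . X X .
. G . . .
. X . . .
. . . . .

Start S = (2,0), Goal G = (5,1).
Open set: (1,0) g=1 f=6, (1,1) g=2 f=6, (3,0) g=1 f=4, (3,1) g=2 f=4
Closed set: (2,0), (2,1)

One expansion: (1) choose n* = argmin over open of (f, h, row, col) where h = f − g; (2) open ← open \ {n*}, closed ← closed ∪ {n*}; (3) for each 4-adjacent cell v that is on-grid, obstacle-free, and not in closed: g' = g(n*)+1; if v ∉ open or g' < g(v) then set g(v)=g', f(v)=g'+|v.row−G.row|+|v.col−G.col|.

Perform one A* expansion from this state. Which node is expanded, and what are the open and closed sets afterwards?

step 1: expand (3,1) (f=4, h=2) → closed; open now [(1,0) g=1 f=6, (1,1) g=2 f=6, (3,0) g=1 f=4, (3,2) g=3 f=6, (4,1) g=3 f=4]

expanded=(3,1); open=[(1,0) g=1 f=6, (1,1) g=2 f=6, (3,0) g=1 f=4, (3,2) g=3 f=6, (4,1) g=3 f=4]; closed=[(2,0), (2,1), (3,1)]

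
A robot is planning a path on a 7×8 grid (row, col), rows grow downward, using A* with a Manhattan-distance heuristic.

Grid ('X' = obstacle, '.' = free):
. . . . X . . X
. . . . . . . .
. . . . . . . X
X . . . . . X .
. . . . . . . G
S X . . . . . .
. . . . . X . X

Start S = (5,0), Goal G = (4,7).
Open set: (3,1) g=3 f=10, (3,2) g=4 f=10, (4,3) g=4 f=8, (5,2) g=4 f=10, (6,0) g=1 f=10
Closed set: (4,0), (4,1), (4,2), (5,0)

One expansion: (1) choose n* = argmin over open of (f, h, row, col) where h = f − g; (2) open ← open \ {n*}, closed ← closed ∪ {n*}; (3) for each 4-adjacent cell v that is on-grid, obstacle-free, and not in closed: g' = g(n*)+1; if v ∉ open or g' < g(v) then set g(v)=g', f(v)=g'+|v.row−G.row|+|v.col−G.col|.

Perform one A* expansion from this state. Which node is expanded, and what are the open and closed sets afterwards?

step 1: expand (4,3) (f=8, h=4) → closed; open now [(3,1) g=3 f=10, (3,2) g=4 f=10, (3,3) g=5 f=10, (4,4) g=5 f=8, (5,2) g=4 f=10, (5,3) g=5 f=10, (6,0) g=1 f=10]

expanded=(4,3); open=[(3,1) g=3 f=10, (3,2) g=4 f=10, (3,3) g=5 f=10, (4,4) g=5 f=8, (5,2) g=4 f=10, (5,3) g=5 f=10, (6,0) g=1 f=10]; closed=[(4,0), (4,1), (4,2), (4,3), (5,0)]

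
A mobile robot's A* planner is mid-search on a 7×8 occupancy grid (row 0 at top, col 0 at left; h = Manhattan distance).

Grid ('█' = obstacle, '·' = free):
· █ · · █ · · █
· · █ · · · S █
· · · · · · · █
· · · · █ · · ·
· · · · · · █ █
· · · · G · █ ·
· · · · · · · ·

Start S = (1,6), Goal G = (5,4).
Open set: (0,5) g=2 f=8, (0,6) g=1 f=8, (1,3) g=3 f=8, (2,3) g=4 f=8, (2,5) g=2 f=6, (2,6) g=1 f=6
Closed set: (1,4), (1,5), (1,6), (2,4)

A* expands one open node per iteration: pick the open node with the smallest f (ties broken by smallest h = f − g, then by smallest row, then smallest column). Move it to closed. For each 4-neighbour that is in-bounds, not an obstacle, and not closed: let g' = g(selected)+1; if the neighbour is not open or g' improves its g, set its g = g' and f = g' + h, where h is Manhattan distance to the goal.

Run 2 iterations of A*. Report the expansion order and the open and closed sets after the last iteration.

order=[(2,5) → (3,5)]; open=[(0,5) g=2 f=8, (0,6) g=1 f=8, (1,3) g=3 f=8, (2,3) g=4 f=8, (2,6) g=1 f=6, (3,6) g=4 f=8, (4,5) g=4 f=6]; closed=[(1,4), (1,5), (1,6), (2,4), (2,5), (3,5)]

step 1: expand (2,5) (f=6, h=4) → closed; open now [(0,5) g=2 f=8, (0,6) g=1 f=8, (1,3) g=3 f=8, (2,3) g=4 f=8, (2,6) g=1 f=6, (3,5) g=3 f=6]
step 2: expand (3,5) (f=6, h=3) → closed; open now [(0,5) g=2 f=8, (0,6) g=1 f=8, (1,3) g=3 f=8, (2,3) g=4 f=8, (2,6) g=1 f=6, (3,6) g=4 f=8, (4,5) g=4 f=6]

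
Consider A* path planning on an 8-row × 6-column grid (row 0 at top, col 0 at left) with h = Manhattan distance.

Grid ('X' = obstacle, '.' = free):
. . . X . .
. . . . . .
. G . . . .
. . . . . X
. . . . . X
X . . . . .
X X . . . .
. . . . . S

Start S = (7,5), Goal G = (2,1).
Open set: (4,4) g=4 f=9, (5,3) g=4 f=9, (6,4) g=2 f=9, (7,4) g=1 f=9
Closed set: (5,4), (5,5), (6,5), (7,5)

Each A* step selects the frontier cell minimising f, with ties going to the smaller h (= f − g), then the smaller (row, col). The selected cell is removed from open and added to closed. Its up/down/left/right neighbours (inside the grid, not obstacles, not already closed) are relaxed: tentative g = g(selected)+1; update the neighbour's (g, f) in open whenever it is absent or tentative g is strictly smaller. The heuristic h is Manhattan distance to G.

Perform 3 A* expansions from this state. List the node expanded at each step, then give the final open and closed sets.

order=[(4,4) → (3,4) → (2,4)]; open=[(1,4) g=7 f=11, (2,3) g=7 f=9, (2,5) g=7 f=11, (3,3) g=6 f=9, (4,3) g=5 f=9, (5,3) g=4 f=9, (6,4) g=2 f=9, (7,4) g=1 f=9]; closed=[(2,4), (3,4), (4,4), (5,4), (5,5), (6,5), (7,5)]

step 1: expand (4,4) (f=9, h=5) → closed; open now [(3,4) g=5 f=9, (4,3) g=5 f=9, (5,3) g=4 f=9, (6,4) g=2 f=9, (7,4) g=1 f=9]
step 2: expand (3,4) (f=9, h=4) → closed; open now [(2,4) g=6 f=9, (3,3) g=6 f=9, (4,3) g=5 f=9, (5,3) g=4 f=9, (6,4) g=2 f=9, (7,4) g=1 f=9]
step 3: expand (2,4) (f=9, h=3) → closed; open now [(1,4) g=7 f=11, (2,3) g=7 f=9, (2,5) g=7 f=11, (3,3) g=6 f=9, (4,3) g=5 f=9, (5,3) g=4 f=9, (6,4) g=2 f=9, (7,4) g=1 f=9]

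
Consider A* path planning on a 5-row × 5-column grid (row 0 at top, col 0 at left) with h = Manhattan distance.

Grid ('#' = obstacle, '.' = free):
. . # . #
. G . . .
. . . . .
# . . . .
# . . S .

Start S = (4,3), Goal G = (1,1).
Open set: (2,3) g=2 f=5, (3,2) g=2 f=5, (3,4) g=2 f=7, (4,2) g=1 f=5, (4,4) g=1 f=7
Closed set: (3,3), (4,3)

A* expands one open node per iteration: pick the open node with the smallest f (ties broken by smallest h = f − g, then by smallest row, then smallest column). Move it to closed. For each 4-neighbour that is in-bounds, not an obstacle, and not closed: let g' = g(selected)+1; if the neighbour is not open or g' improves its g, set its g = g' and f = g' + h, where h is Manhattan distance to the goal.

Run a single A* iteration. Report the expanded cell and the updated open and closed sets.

expanded=(2,3); open=[(1,3) g=3 f=5, (2,2) g=3 f=5, (2,4) g=3 f=7, (3,2) g=2 f=5, (3,4) g=2 f=7, (4,2) g=1 f=5, (4,4) g=1 f=7]; closed=[(2,3), (3,3), (4,3)]

step 1: expand (2,3) (f=5, h=3) → closed; open now [(1,3) g=3 f=5, (2,2) g=3 f=5, (2,4) g=3 f=7, (3,2) g=2 f=5, (3,4) g=2 f=7, (4,2) g=1 f=5, (4,4) g=1 f=7]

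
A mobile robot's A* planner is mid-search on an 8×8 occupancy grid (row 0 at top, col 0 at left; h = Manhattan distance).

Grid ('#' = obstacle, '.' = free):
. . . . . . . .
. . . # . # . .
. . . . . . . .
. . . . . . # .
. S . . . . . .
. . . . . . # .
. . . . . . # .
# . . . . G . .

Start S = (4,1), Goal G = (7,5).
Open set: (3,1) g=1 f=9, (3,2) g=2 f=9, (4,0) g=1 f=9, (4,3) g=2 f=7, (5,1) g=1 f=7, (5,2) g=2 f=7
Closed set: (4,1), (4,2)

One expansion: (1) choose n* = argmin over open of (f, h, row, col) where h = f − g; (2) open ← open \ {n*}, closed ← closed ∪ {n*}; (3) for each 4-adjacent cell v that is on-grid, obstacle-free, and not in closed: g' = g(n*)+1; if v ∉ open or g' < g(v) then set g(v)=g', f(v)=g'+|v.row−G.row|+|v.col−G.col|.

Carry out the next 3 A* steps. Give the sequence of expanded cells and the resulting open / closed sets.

step 1: expand (4,3) (f=7, h=5) → closed; open now [(3,1) g=1 f=9, (3,2) g=2 f=9, (3,3) g=3 f=9, (4,0) g=1 f=9, (4,4) g=3 f=7, (5,1) g=1 f=7, (5,2) g=2 f=7, (5,3) g=3 f=7]
step 2: expand (4,4) (f=7, h=4) → closed; open now [(3,1) g=1 f=9, (3,2) g=2 f=9, (3,3) g=3 f=9, (3,4) g=4 f=9, (4,0) g=1 f=9, (4,5) g=4 f=7, (5,1) g=1 f=7, (5,2) g=2 f=7, (5,3) g=3 f=7, (5,4) g=4 f=7]
step 3: expand (4,5) (f=7, h=3) → closed; open now [(3,1) g=1 f=9, (3,2) g=2 f=9, (3,3) g=3 f=9, (3,4) g=4 f=9, (3,5) g=5 f=9, (4,0) g=1 f=9, (4,6) g=5 f=9, (5,1) g=1 f=7, (5,2) g=2 f=7, (5,3) g=3 f=7, (5,4) g=4 f=7, (5,5) g=5 f=7]

order=[(4,3) → (4,4) → (4,5)]; open=[(3,1) g=1 f=9, (3,2) g=2 f=9, (3,3) g=3 f=9, (3,4) g=4 f=9, (3,5) g=5 f=9, (4,0) g=1 f=9, (4,6) g=5 f=9, (5,1) g=1 f=7, (5,2) g=2 f=7, (5,3) g=3 f=7, (5,4) g=4 f=7, (5,5) g=5 f=7]; closed=[(4,1), (4,2), (4,3), (4,4), (4,5)]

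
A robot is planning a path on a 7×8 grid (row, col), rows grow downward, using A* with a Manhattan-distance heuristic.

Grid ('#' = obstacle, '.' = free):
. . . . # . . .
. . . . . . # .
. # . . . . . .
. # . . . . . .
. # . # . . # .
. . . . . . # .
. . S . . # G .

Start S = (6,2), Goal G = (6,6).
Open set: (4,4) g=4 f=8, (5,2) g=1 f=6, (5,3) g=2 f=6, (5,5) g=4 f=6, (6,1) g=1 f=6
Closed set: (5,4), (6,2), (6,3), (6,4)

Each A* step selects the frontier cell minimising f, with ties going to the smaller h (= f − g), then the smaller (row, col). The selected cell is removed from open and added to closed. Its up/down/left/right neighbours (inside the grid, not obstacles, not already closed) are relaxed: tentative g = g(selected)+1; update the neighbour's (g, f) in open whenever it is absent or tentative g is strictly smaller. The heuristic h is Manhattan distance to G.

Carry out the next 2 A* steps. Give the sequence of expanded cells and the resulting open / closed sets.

order=[(5,5) → (5,3)]; open=[(4,4) g=4 f=8, (4,5) g=5 f=8, (5,2) g=1 f=6, (6,1) g=1 f=6]; closed=[(5,3), (5,4), (5,5), (6,2), (6,3), (6,4)]

step 1: expand (5,5) (f=6, h=2) → closed; open now [(4,4) g=4 f=8, (4,5) g=5 f=8, (5,2) g=1 f=6, (5,3) g=2 f=6, (6,1) g=1 f=6]
step 2: expand (5,3) (f=6, h=4) → closed; open now [(4,4) g=4 f=8, (4,5) g=5 f=8, (5,2) g=1 f=6, (6,1) g=1 f=6]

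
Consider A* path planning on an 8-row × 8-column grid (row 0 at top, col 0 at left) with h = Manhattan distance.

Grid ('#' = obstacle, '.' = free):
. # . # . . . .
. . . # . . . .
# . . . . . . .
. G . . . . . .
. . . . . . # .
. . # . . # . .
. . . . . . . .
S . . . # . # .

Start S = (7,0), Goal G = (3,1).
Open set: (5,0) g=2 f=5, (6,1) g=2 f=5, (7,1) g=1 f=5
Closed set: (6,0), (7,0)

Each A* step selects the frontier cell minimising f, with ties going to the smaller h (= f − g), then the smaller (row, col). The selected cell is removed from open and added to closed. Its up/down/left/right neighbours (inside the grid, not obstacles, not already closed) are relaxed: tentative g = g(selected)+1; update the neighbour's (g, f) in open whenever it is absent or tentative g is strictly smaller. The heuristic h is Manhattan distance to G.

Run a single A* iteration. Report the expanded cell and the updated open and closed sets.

expanded=(5,0); open=[(4,0) g=3 f=5, (5,1) g=3 f=5, (6,1) g=2 f=5, (7,1) g=1 f=5]; closed=[(5,0), (6,0), (7,0)]

step 1: expand (5,0) (f=5, h=3) → closed; open now [(4,0) g=3 f=5, (5,1) g=3 f=5, (6,1) g=2 f=5, (7,1) g=1 f=5]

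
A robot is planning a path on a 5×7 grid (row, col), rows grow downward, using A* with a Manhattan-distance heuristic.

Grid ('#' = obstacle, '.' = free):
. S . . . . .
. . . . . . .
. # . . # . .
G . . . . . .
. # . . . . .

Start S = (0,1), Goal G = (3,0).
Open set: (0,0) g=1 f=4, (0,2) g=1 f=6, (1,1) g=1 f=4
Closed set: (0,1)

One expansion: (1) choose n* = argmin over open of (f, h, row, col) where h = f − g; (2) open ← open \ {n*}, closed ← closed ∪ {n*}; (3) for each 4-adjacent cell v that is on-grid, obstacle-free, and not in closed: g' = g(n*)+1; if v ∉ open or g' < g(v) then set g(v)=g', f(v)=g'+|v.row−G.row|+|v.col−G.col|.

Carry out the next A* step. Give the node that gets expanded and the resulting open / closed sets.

expanded=(0,0); open=[(0,2) g=1 f=6, (1,0) g=2 f=4, (1,1) g=1 f=4]; closed=[(0,0), (0,1)]

step 1: expand (0,0) (f=4, h=3) → closed; open now [(0,2) g=1 f=6, (1,0) g=2 f=4, (1,1) g=1 f=4]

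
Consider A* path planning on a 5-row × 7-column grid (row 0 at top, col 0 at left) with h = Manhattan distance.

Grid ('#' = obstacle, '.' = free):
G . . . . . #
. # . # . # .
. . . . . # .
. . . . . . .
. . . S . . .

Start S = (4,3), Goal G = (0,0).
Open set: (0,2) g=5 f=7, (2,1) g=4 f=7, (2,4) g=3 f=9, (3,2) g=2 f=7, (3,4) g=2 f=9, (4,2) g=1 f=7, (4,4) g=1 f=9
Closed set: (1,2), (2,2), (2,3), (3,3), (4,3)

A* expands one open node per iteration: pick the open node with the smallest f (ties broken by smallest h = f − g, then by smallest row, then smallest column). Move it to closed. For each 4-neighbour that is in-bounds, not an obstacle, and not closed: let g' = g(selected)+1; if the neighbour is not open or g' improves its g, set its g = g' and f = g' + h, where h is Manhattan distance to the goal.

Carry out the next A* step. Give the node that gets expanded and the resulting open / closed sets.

expanded=(0,2); open=[(0,1) g=6 f=7, (0,3) g=6 f=9, (2,1) g=4 f=7, (2,4) g=3 f=9, (3,2) g=2 f=7, (3,4) g=2 f=9, (4,2) g=1 f=7, (4,4) g=1 f=9]; closed=[(0,2), (1,2), (2,2), (2,3), (3,3), (4,3)]

step 1: expand (0,2) (f=7, h=2) → closed; open now [(0,1) g=6 f=7, (0,3) g=6 f=9, (2,1) g=4 f=7, (2,4) g=3 f=9, (3,2) g=2 f=7, (3,4) g=2 f=9, (4,2) g=1 f=7, (4,4) g=1 f=9]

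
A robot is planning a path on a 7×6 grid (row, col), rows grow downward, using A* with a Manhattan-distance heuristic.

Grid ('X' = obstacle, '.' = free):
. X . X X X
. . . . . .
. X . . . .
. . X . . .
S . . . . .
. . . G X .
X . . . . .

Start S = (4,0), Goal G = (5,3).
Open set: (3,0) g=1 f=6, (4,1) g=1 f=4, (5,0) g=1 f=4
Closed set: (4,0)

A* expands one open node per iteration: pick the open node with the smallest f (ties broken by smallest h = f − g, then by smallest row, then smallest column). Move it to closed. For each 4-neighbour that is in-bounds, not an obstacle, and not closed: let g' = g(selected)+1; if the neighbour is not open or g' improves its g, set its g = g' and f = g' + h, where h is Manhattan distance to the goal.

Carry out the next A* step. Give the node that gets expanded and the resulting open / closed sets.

expanded=(4,1); open=[(3,0) g=1 f=6, (3,1) g=2 f=6, (4,2) g=2 f=4, (5,0) g=1 f=4, (5,1) g=2 f=4]; closed=[(4,0), (4,1)]

step 1: expand (4,1) (f=4, h=3) → closed; open now [(3,0) g=1 f=6, (3,1) g=2 f=6, (4,2) g=2 f=4, (5,0) g=1 f=4, (5,1) g=2 f=4]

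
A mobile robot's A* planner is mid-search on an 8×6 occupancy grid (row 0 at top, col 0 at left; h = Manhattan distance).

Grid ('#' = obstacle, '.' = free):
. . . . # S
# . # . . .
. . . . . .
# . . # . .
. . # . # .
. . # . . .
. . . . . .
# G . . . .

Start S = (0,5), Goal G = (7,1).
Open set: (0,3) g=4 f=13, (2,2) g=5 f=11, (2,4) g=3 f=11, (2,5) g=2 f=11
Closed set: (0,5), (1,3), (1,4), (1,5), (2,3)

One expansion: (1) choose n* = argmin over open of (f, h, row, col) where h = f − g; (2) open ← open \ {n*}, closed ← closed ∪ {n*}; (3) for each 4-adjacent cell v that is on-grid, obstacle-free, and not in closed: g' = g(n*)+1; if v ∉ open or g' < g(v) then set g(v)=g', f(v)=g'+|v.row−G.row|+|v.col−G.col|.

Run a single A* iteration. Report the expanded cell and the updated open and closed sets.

expanded=(2,2); open=[(0,3) g=4 f=13, (2,1) g=6 f=11, (2,4) g=3 f=11, (2,5) g=2 f=11, (3,2) g=6 f=11]; closed=[(0,5), (1,3), (1,4), (1,5), (2,2), (2,3)]

step 1: expand (2,2) (f=11, h=6) → closed; open now [(0,3) g=4 f=13, (2,1) g=6 f=11, (2,4) g=3 f=11, (2,5) g=2 f=11, (3,2) g=6 f=11]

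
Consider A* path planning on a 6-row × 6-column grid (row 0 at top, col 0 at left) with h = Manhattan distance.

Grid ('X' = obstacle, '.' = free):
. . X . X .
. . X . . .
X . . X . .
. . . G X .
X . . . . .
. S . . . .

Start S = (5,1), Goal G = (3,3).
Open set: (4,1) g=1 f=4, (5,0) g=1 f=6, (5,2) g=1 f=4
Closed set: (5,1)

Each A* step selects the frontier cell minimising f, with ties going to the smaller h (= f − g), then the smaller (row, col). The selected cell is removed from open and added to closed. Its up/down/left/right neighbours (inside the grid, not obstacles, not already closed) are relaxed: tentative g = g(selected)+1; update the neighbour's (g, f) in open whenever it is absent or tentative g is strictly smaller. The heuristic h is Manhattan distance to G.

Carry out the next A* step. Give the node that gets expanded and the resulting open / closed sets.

expanded=(4,1); open=[(3,1) g=2 f=4, (4,2) g=2 f=4, (5,0) g=1 f=6, (5,2) g=1 f=4]; closed=[(4,1), (5,1)]

step 1: expand (4,1) (f=4, h=3) → closed; open now [(3,1) g=2 f=4, (4,2) g=2 f=4, (5,0) g=1 f=6, (5,2) g=1 f=4]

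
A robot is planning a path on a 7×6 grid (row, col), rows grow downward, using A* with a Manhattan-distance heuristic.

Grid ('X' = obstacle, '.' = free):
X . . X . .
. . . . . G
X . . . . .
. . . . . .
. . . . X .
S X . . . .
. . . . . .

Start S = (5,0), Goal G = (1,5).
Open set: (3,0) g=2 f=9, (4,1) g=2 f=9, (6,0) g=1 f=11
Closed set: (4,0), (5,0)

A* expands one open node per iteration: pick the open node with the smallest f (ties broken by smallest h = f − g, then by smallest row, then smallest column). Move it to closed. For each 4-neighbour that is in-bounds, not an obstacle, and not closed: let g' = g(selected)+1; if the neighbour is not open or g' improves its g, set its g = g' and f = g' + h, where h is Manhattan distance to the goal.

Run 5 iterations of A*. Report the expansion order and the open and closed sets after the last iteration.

step 1: expand (3,0) (f=9, h=7) → closed; open now [(3,1) g=3 f=9, (4,1) g=2 f=9, (6,0) g=1 f=11]
step 2: expand (3,1) (f=9, h=6) → closed; open now [(2,1) g=4 f=9, (3,2) g=4 f=9, (4,1) g=2 f=9, (6,0) g=1 f=11]
step 3: expand (2,1) (f=9, h=5) → closed; open now [(1,1) g=5 f=9, (2,2) g=5 f=9, (3,2) g=4 f=9, (4,1) g=2 f=9, (6,0) g=1 f=11]
step 4: expand (1,1) (f=9, h=4) → closed; open now [(0,1) g=6 f=11, (1,0) g=6 f=11, (1,2) g=6 f=9, (2,2) g=5 f=9, (3,2) g=4 f=9, (4,1) g=2 f=9, (6,0) g=1 f=11]
step 5: expand (1,2) (f=9, h=3) → closed; open now [(0,1) g=6 f=11, (0,2) g=7 f=11, (1,0) g=6 f=11, (1,3) g=7 f=9, (2,2) g=5 f=9, (3,2) g=4 f=9, (4,1) g=2 f=9, (6,0) g=1 f=11]

order=[(3,0) → (3,1) → (2,1) → (1,1) → (1,2)]; open=[(0,1) g=6 f=11, (0,2) g=7 f=11, (1,0) g=6 f=11, (1,3) g=7 f=9, (2,2) g=5 f=9, (3,2) g=4 f=9, (4,1) g=2 f=9, (6,0) g=1 f=11]; closed=[(1,1), (1,2), (2,1), (3,0), (3,1), (4,0), (5,0)]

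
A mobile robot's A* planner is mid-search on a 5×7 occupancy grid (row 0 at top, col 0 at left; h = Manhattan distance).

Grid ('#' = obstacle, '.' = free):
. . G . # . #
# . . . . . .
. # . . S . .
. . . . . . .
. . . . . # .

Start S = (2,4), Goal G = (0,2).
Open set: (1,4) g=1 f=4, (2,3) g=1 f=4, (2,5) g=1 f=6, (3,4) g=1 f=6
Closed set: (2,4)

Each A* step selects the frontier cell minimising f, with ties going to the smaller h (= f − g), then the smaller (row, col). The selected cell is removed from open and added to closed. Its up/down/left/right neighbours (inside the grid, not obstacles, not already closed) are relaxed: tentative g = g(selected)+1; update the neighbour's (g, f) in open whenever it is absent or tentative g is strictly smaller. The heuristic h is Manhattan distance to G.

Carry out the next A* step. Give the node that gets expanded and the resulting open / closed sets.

expanded=(1,4); open=[(1,3) g=2 f=4, (1,5) g=2 f=6, (2,3) g=1 f=4, (2,5) g=1 f=6, (3,4) g=1 f=6]; closed=[(1,4), (2,4)]

step 1: expand (1,4) (f=4, h=3) → closed; open now [(1,3) g=2 f=4, (1,5) g=2 f=6, (2,3) g=1 f=4, (2,5) g=1 f=6, (3,4) g=1 f=6]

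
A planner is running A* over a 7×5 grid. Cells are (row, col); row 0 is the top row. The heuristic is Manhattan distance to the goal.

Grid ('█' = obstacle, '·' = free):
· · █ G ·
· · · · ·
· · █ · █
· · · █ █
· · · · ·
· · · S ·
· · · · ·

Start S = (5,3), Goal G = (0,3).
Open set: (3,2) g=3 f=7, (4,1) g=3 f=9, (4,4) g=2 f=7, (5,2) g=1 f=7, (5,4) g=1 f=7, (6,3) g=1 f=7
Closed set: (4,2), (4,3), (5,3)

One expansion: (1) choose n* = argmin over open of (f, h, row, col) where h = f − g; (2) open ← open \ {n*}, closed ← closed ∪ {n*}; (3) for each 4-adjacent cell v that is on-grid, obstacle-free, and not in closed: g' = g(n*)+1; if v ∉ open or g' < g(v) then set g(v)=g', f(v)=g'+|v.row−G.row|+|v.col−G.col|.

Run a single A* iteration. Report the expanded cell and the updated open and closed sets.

expanded=(3,2); open=[(3,1) g=4 f=9, (4,1) g=3 f=9, (4,4) g=2 f=7, (5,2) g=1 f=7, (5,4) g=1 f=7, (6,3) g=1 f=7]; closed=[(3,2), (4,2), (4,3), (5,3)]

step 1: expand (3,2) (f=7, h=4) → closed; open now [(3,1) g=4 f=9, (4,1) g=3 f=9, (4,4) g=2 f=7, (5,2) g=1 f=7, (5,4) g=1 f=7, (6,3) g=1 f=7]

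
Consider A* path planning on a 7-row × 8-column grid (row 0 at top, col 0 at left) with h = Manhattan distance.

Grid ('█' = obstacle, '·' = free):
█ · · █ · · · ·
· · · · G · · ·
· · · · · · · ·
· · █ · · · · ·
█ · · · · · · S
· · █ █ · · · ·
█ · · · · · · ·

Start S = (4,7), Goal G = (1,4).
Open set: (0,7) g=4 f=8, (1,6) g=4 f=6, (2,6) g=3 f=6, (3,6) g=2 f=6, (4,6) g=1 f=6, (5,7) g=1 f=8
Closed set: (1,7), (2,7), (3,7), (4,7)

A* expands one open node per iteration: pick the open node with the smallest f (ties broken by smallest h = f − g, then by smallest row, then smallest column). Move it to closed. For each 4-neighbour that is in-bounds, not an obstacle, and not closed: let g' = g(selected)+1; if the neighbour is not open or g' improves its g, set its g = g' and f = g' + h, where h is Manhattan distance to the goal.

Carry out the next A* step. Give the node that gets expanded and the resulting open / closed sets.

step 1: expand (1,6) (f=6, h=2) → closed; open now [(0,6) g=5 f=8, (0,7) g=4 f=8, (1,5) g=5 f=6, (2,6) g=3 f=6, (3,6) g=2 f=6, (4,6) g=1 f=6, (5,7) g=1 f=8]

expanded=(1,6); open=[(0,6) g=5 f=8, (0,7) g=4 f=8, (1,5) g=5 f=6, (2,6) g=3 f=6, (3,6) g=2 f=6, (4,6) g=1 f=6, (5,7) g=1 f=8]; closed=[(1,6), (1,7), (2,7), (3,7), (4,7)]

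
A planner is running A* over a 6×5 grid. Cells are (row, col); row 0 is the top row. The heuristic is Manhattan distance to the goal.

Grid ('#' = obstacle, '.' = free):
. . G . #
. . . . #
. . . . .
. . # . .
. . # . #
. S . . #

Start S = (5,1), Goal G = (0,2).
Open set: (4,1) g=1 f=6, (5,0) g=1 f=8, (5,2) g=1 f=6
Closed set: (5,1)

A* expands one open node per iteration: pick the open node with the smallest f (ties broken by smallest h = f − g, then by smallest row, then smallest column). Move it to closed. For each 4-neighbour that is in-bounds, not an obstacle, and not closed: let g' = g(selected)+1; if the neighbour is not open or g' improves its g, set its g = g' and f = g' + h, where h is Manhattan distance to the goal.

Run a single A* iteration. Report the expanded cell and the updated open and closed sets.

step 1: expand (4,1) (f=6, h=5) → closed; open now [(3,1) g=2 f=6, (4,0) g=2 f=8, (5,0) g=1 f=8, (5,2) g=1 f=6]

expanded=(4,1); open=[(3,1) g=2 f=6, (4,0) g=2 f=8, (5,0) g=1 f=8, (5,2) g=1 f=6]; closed=[(4,1), (5,1)]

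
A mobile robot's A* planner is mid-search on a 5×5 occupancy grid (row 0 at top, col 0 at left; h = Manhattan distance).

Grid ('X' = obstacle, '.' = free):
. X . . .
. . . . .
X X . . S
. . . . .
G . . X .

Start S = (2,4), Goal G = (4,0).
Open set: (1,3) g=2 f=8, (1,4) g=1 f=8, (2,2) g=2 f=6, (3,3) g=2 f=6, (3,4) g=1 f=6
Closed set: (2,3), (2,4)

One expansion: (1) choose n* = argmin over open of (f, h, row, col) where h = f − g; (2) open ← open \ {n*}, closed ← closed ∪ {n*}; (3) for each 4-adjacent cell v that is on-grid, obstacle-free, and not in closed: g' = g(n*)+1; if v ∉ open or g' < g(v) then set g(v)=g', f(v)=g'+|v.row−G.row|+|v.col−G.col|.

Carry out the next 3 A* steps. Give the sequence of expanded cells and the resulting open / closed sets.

step 1: expand (2,2) (f=6, h=4) → closed; open now [(1,2) g=3 f=8, (1,3) g=2 f=8, (1,4) g=1 f=8, (3,2) g=3 f=6, (3,3) g=2 f=6, (3,4) g=1 f=6]
step 2: expand (3,2) (f=6, h=3) → closed; open now [(1,2) g=3 f=8, (1,3) g=2 f=8, (1,4) g=1 f=8, (3,1) g=4 f=6, (3,3) g=2 f=6, (3,4) g=1 f=6, (4,2) g=4 f=6]
step 3: expand (3,1) (f=6, h=2) → closed; open now [(1,2) g=3 f=8, (1,3) g=2 f=8, (1,4) g=1 f=8, (3,0) g=5 f=6, (3,3) g=2 f=6, (3,4) g=1 f=6, (4,1) g=5 f=6, (4,2) g=4 f=6]

order=[(2,2) → (3,2) → (3,1)]; open=[(1,2) g=3 f=8, (1,3) g=2 f=8, (1,4) g=1 f=8, (3,0) g=5 f=6, (3,3) g=2 f=6, (3,4) g=1 f=6, (4,1) g=5 f=6, (4,2) g=4 f=6]; closed=[(2,2), (2,3), (2,4), (3,1), (3,2)]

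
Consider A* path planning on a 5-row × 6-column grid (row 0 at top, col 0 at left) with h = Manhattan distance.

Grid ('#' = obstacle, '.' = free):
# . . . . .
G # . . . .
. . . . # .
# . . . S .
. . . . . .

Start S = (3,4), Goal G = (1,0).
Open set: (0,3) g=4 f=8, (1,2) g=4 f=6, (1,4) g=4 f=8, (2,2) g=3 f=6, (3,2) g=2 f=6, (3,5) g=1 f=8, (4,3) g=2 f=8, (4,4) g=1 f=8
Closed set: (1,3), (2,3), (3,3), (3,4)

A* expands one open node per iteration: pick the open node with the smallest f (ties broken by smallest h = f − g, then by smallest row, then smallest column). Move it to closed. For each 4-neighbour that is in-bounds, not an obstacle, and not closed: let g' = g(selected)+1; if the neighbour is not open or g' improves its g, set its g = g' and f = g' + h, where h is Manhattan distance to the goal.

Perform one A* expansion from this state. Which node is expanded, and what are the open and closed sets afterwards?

step 1: expand (1,2) (f=6, h=2) → closed; open now [(0,2) g=5 f=8, (0,3) g=4 f=8, (1,4) g=4 f=8, (2,2) g=3 f=6, (3,2) g=2 f=6, (3,5) g=1 f=8, (4,3) g=2 f=8, (4,4) g=1 f=8]

expanded=(1,2); open=[(0,2) g=5 f=8, (0,3) g=4 f=8, (1,4) g=4 f=8, (2,2) g=3 f=6, (3,2) g=2 f=6, (3,5) g=1 f=8, (4,3) g=2 f=8, (4,4) g=1 f=8]; closed=[(1,2), (1,3), (2,3), (3,3), (3,4)]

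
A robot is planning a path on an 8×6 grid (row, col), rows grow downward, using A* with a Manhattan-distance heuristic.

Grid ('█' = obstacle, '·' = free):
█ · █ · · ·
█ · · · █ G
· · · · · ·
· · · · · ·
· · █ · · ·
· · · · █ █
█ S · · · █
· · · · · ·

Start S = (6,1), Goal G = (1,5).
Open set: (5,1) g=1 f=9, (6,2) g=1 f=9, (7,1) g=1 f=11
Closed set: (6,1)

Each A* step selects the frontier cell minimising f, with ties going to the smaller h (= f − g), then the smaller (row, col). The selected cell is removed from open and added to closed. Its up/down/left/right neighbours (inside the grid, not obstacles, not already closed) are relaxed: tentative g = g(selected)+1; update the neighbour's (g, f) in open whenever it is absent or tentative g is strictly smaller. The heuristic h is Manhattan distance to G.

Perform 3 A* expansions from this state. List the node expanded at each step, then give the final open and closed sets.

order=[(5,1) → (4,1) → (3,1)]; open=[(2,1) g=4 f=9, (3,0) g=4 f=11, (3,2) g=4 f=9, (4,0) g=3 f=11, (5,0) g=2 f=11, (5,2) g=2 f=9, (6,2) g=1 f=9, (7,1) g=1 f=11]; closed=[(3,1), (4,1), (5,1), (6,1)]

step 1: expand (5,1) (f=9, h=8) → closed; open now [(4,1) g=2 f=9, (5,0) g=2 f=11, (5,2) g=2 f=9, (6,2) g=1 f=9, (7,1) g=1 f=11]
step 2: expand (4,1) (f=9, h=7) → closed; open now [(3,1) g=3 f=9, (4,0) g=3 f=11, (5,0) g=2 f=11, (5,2) g=2 f=9, (6,2) g=1 f=9, (7,1) g=1 f=11]
step 3: expand (3,1) (f=9, h=6) → closed; open now [(2,1) g=4 f=9, (3,0) g=4 f=11, (3,2) g=4 f=9, (4,0) g=3 f=11, (5,0) g=2 f=11, (5,2) g=2 f=9, (6,2) g=1 f=9, (7,1) g=1 f=11]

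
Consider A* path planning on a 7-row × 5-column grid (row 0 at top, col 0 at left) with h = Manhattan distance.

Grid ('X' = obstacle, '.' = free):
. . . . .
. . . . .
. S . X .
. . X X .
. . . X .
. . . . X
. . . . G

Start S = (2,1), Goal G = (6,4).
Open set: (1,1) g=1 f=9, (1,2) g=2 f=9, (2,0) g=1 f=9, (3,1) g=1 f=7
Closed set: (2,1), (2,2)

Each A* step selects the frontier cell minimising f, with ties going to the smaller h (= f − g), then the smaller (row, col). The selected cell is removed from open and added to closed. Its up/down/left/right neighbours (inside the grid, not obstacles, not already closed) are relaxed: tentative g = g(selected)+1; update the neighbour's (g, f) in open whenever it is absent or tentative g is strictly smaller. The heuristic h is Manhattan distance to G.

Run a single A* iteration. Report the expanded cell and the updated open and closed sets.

step 1: expand (3,1) (f=7, h=6) → closed; open now [(1,1) g=1 f=9, (1,2) g=2 f=9, (2,0) g=1 f=9, (3,0) g=2 f=9, (4,1) g=2 f=7]

expanded=(3,1); open=[(1,1) g=1 f=9, (1,2) g=2 f=9, (2,0) g=1 f=9, (3,0) g=2 f=9, (4,1) g=2 f=7]; closed=[(2,1), (2,2), (3,1)]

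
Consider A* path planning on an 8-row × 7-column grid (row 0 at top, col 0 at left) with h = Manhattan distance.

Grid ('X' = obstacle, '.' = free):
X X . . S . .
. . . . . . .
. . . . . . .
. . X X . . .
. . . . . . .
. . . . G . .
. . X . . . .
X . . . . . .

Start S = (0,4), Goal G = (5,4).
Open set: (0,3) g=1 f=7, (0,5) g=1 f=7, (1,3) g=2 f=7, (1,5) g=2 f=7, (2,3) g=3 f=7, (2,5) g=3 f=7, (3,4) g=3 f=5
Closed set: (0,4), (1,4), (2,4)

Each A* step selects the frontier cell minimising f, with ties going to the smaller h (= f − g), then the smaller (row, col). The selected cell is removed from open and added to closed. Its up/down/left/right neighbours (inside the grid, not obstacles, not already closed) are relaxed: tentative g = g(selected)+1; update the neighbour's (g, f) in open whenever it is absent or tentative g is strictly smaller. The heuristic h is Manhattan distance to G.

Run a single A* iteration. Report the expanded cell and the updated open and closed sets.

step 1: expand (3,4) (f=5, h=2) → closed; open now [(0,3) g=1 f=7, (0,5) g=1 f=7, (1,3) g=2 f=7, (1,5) g=2 f=7, (2,3) g=3 f=7, (2,5) g=3 f=7, (3,5) g=4 f=7, (4,4) g=4 f=5]

expanded=(3,4); open=[(0,3) g=1 f=7, (0,5) g=1 f=7, (1,3) g=2 f=7, (1,5) g=2 f=7, (2,3) g=3 f=7, (2,5) g=3 f=7, (3,5) g=4 f=7, (4,4) g=4 f=5]; closed=[(0,4), (1,4), (2,4), (3,4)]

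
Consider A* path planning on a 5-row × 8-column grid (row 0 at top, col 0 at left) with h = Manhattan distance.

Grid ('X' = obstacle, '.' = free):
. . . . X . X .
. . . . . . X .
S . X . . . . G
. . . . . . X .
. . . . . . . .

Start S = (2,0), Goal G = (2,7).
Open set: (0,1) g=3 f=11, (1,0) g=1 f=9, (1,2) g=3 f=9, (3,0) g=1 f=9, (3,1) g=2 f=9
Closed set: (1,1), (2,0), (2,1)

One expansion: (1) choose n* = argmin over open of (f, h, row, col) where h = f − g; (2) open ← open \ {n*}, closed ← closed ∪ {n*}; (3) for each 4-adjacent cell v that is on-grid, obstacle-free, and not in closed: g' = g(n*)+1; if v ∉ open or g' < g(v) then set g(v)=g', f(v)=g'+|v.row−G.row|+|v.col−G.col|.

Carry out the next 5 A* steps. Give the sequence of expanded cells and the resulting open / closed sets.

order=[(1,2) → (1,3) → (1,4) → (1,5) → (2,5)]; open=[(0,1) g=3 f=11, (0,2) g=4 f=11, (0,3) g=5 f=11, (0,5) g=7 f=11, (1,0) g=1 f=9, (2,3) g=5 f=9, (2,4) g=6 f=9, (2,6) g=8 f=9, (3,0) g=1 f=9, (3,1) g=2 f=9, (3,5) g=8 f=11]; closed=[(1,1), (1,2), (1,3), (1,4), (1,5), (2,0), (2,1), (2,5)]

step 1: expand (1,2) (f=9, h=6) → closed; open now [(0,1) g=3 f=11, (0,2) g=4 f=11, (1,0) g=1 f=9, (1,3) g=4 f=9, (3,0) g=1 f=9, (3,1) g=2 f=9]
step 2: expand (1,3) (f=9, h=5) → closed; open now [(0,1) g=3 f=11, (0,2) g=4 f=11, (0,3) g=5 f=11, (1,0) g=1 f=9, (1,4) g=5 f=9, (2,3) g=5 f=9, (3,0) g=1 f=9, (3,1) g=2 f=9]
step 3: expand (1,4) (f=9, h=4) → closed; open now [(0,1) g=3 f=11, (0,2) g=4 f=11, (0,3) g=5 f=11, (1,0) g=1 f=9, (1,5) g=6 f=9, (2,3) g=5 f=9, (2,4) g=6 f=9, (3,0) g=1 f=9, (3,1) g=2 f=9]
step 4: expand (1,5) (f=9, h=3) → closed; open now [(0,1) g=3 f=11, (0,2) g=4 f=11, (0,3) g=5 f=11, (0,5) g=7 f=11, (1,0) g=1 f=9, (2,3) g=5 f=9, (2,4) g=6 f=9, (2,5) g=7 f=9, (3,0) g=1 f=9, (3,1) g=2 f=9]
step 5: expand (2,5) (f=9, h=2) → closed; open now [(0,1) g=3 f=11, (0,2) g=4 f=11, (0,3) g=5 f=11, (0,5) g=7 f=11, (1,0) g=1 f=9, (2,3) g=5 f=9, (2,4) g=6 f=9, (2,6) g=8 f=9, (3,0) g=1 f=9, (3,1) g=2 f=9, (3,5) g=8 f=11]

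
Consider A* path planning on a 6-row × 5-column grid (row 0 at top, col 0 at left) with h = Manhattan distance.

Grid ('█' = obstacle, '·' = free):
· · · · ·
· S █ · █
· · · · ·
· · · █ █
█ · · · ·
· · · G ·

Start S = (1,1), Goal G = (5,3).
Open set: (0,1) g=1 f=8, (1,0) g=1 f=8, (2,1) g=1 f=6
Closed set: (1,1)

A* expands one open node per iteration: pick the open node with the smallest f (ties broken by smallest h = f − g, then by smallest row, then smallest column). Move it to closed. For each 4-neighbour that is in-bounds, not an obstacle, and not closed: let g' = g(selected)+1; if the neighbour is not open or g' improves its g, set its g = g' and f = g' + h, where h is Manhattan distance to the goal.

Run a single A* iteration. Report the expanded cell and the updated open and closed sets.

expanded=(2,1); open=[(0,1) g=1 f=8, (1,0) g=1 f=8, (2,0) g=2 f=8, (2,2) g=2 f=6, (3,1) g=2 f=6]; closed=[(1,1), (2,1)]

step 1: expand (2,1) (f=6, h=5) → closed; open now [(0,1) g=1 f=8, (1,0) g=1 f=8, (2,0) g=2 f=8, (2,2) g=2 f=6, (3,1) g=2 f=6]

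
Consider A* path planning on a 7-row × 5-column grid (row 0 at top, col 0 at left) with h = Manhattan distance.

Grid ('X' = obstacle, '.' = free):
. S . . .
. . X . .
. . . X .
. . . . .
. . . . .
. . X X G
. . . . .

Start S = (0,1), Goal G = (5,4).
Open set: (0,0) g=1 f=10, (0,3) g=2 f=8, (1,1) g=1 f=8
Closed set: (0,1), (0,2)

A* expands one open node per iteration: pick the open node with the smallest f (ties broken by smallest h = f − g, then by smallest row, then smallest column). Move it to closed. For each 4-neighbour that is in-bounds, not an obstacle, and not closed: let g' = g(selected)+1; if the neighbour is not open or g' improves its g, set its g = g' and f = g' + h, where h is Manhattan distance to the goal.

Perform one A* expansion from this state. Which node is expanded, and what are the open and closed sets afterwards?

step 1: expand (0,3) (f=8, h=6) → closed; open now [(0,0) g=1 f=10, (0,4) g=3 f=8, (1,1) g=1 f=8, (1,3) g=3 f=8]

expanded=(0,3); open=[(0,0) g=1 f=10, (0,4) g=3 f=8, (1,1) g=1 f=8, (1,3) g=3 f=8]; closed=[(0,1), (0,2), (0,3)]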